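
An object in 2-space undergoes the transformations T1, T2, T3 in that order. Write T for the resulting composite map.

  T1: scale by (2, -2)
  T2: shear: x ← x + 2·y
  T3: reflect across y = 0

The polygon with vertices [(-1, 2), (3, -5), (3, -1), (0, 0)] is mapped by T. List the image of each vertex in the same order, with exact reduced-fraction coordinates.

image vertices: (-10, 4), (26, -10), (10, -2), (0, 0)

T1 scale by (2, -2): (-1, 2) → (-2, -4); (3, -5) → (6, 10); (3, -1) → (6, 2); (0, 0) → (0, 0)
T2 shear: x ← x + 2·y: (-2, -4) → (-10, -4); (6, 10) → (26, 10); (6, 2) → (10, 2); (0, 0) → (0, 0)
T3 reflect across y = 0: (-10, -4) → (-10, 4); (26, 10) → (26, -10); (10, 2) → (10, -2); (0, 0) → (0, 0)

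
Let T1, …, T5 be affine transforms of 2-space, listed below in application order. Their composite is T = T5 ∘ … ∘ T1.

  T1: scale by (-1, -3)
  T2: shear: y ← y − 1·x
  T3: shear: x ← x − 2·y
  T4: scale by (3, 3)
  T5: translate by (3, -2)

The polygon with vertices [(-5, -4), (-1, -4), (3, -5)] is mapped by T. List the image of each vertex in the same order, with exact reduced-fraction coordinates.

T1 scale by (-1, -3): (-5, -4) → (5, 12); (-1, -4) → (1, 12); (3, -5) → (-3, 15)
T2 shear: y ← y − 1·x: (5, 12) → (5, 7); (1, 12) → (1, 11); (-3, 15) → (-3, 18)
T3 shear: x ← x − 2·y: (5, 7) → (-9, 7); (1, 11) → (-21, 11); (-3, 18) → (-39, 18)
T4 scale by (3, 3): (-9, 7) → (-27, 21); (-21, 11) → (-63, 33); (-39, 18) → (-117, 54)
T5 translate by (3, -2): (-27, 21) → (-24, 19); (-63, 33) → (-60, 31); (-117, 54) → (-114, 52)

image vertices: (-24, 19), (-60, 31), (-114, 52)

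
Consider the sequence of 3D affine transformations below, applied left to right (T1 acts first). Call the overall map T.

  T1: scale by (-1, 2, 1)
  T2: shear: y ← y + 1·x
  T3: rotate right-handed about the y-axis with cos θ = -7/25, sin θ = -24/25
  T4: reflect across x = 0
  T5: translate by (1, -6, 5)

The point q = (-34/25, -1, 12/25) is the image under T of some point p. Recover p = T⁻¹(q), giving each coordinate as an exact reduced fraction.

p = (5, 5, -1)

T1 = [-1 0 0 0; 0 2 0 0; 0 0 1 0; 0 0 0 1]
T2·T1 = [-1 0 0 0; -1 2 0 0; 0 0 1 0; 0 0 0 1]
T3·…·T1 = [7/25 0 -24/25 0; -1 2 0 0; -24/25 0 -7/25 0; 0 0 0 1]
T4·…·T1 = [-7/25 0 24/25 0; -1 2 0 0; -24/25 0 -7/25 0; 0 0 0 1]
T5·…·T1 = [-7/25 0 24/25 1; -1 2 0 -6; -24/25 0 -7/25 5; 0 0 0 1]
det M = 2; M⁻¹ = [-7/25 0 -24/25 127/25; -7/50 1/2 -12/25 277/50; 24/25 0 -7/25 11/25; 0 0 0 1]
M⁻¹ · (-34/25, -1, 12/25)ᵀ = (5, 5, -1)ᵀ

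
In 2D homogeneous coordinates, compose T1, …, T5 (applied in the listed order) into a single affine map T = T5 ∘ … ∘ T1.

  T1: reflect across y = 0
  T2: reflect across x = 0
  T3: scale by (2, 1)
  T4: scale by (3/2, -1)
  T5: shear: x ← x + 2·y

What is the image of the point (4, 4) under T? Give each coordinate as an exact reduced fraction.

T(p) = (-4, 4)

T1 reflect across y = 0: (4, 4) → (4, -4)
T2 reflect across x = 0: (4, -4) → (-4, -4)
T3 scale by (2, 1): (-4, -4) → (-8, -4)
T4 scale by (3/2, -1): (-8, -4) → (-12, 4)
T5 shear: x ← x + 2·y: (-12, 4) → (-4, 4)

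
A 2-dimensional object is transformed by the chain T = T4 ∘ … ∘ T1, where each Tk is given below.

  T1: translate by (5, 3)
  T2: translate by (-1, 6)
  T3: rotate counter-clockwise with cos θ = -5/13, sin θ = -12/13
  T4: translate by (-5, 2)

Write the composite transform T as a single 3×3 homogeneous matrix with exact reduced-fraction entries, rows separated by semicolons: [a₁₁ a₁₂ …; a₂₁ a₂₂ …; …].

T1 = [1 0 5; 0 1 3; 0 0 1]
T2·T1 = [1 0 4; 0 1 9; 0 0 1]
T3·…·T1 = [-5/13 12/13 88/13; -12/13 -5/13 -93/13; 0 0 1]
T4·…·T1 = [-5/13 12/13 23/13; -12/13 -5/13 -67/13; 0 0 1]

T = [-5/13 12/13 23/13; -12/13 -5/13 -67/13; 0 0 1]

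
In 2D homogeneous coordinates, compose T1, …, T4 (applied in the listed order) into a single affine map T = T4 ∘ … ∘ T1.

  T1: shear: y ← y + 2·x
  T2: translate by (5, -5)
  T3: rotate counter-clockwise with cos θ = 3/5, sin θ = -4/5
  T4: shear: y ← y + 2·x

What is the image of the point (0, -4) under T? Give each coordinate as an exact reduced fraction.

T1 shear: y ← y + 2·x: (0, -4) → (0, -4)
T2 translate by (5, -5): (0, -4) → (5, -9)
T3 rotate counter-clockwise with cos θ = 3/5, sin θ = -4/5: (5, -9) → (-21/5, -47/5)
T4 shear: y ← y + 2·x: (-21/5, -47/5) → (-21/5, -89/5)

T(p) = (-21/5, -89/5)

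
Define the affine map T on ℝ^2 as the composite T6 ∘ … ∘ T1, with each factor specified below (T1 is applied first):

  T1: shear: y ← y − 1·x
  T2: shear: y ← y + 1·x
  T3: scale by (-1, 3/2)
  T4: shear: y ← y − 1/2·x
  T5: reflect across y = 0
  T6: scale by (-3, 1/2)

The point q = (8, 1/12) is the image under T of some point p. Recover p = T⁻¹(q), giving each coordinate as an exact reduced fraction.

T1 = [1 0 0; -1 1 0; 0 0 1]
T2·T1 = [1 0 0; 0 1 0; 0 0 1]
T3·…·T1 = [-1 0 0; 0 3/2 0; 0 0 1]
T4·…·T1 = [-1 0 0; 1/2 3/2 0; 0 0 1]
T5·…·T1 = [-1 0 0; -1/2 -3/2 0; 0 0 1]
T6·…·T1 = [3 0 0; -1/4 -3/4 0; 0 0 1]
det M = -9/4; M⁻¹ = [1/3 0 0; -1/9 -4/3 0; 0 0 1]
M⁻¹ · (8, 1/12)ᵀ = (8/3, -1)ᵀ

p = (8/3, -1)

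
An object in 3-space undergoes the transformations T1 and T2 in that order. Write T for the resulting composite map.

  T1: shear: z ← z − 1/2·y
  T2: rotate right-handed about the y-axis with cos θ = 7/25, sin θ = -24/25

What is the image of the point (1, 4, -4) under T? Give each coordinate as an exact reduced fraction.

T1 shear: z ← z − 1/2·y: (1, 4, -4) → (1, 4, -6)
T2 rotate right-handed about the y-axis with cos θ = 7/25, sin θ = -24/25: (1, 4, -6) → (151/25, 4, -18/25)

T(p) = (151/25, 4, -18/25)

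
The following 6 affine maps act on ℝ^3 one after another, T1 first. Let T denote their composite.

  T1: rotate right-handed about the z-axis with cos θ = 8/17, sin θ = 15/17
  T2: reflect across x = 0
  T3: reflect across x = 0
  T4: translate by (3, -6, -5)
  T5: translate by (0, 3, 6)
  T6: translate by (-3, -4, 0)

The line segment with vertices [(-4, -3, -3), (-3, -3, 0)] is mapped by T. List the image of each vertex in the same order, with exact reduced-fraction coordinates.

image vertices: (13/17, -203/17, -2), (21/17, -188/17, 1)

T1 rotate right-handed about the z-axis with cos θ = 8/17, sin θ = 15/17: (-4, -3, -3) → (13/17, -84/17, -3); (-3, -3, 0) → (21/17, -69/17, 0)
T2 reflect across x = 0: (13/17, -84/17, -3) → (-13/17, -84/17, -3); (21/17, -69/17, 0) → (-21/17, -69/17, 0)
T3 reflect across x = 0: (-13/17, -84/17, -3) → (13/17, -84/17, -3); (-21/17, -69/17, 0) → (21/17, -69/17, 0)
T4 translate by (3, -6, -5): (13/17, -84/17, -3) → (64/17, -186/17, -8); (21/17, -69/17, 0) → (72/17, -171/17, -5)
T5 translate by (0, 3, 6): (64/17, -186/17, -8) → (64/17, -135/17, -2); (72/17, -171/17, -5) → (72/17, -120/17, 1)
T6 translate by (-3, -4, 0): (64/17, -135/17, -2) → (13/17, -203/17, -2); (72/17, -120/17, 1) → (21/17, -188/17, 1)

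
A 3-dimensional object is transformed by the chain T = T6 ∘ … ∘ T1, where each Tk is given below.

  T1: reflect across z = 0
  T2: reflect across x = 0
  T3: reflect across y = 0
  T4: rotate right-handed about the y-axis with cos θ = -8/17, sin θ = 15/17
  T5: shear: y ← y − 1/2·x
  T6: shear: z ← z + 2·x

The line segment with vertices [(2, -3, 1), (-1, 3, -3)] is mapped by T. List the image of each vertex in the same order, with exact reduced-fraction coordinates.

image vertices: (1/17, 101/34, 40/17), (37/17, -139/34, 35/17)

T1 reflect across z = 0: (2, -3, 1) → (2, -3, -1); (-1, 3, -3) → (-1, 3, 3)
T2 reflect across x = 0: (2, -3, -1) → (-2, -3, -1); (-1, 3, 3) → (1, 3, 3)
T3 reflect across y = 0: (-2, -3, -1) → (-2, 3, -1); (1, 3, 3) → (1, -3, 3)
T4 rotate right-handed about the y-axis with cos θ = -8/17, sin θ = 15/17: (-2, 3, -1) → (1/17, 3, 38/17); (1, -3, 3) → (37/17, -3, -39/17)
T5 shear: y ← y − 1/2·x: (1/17, 3, 38/17) → (1/17, 101/34, 38/17); (37/17, -3, -39/17) → (37/17, -139/34, -39/17)
T6 shear: z ← z + 2·x: (1/17, 101/34, 38/17) → (1/17, 101/34, 40/17); (37/17, -139/34, -39/17) → (37/17, -139/34, 35/17)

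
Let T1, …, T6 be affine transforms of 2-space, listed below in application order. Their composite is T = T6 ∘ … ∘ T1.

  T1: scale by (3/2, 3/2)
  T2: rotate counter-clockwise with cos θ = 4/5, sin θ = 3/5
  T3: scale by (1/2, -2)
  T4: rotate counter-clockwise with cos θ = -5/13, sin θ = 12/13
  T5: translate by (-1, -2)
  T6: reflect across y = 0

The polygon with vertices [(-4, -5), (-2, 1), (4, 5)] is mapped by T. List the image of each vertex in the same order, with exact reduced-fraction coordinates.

image vertices: (-4853/260, 619/65), (-383/260, 259/65), (4333/260, -359/65)

T1 scale by (3/2, 3/2): (-4, -5) → (-6, -15/2); (-2, 1) → (-3, 3/2); (4, 5) → (6, 15/2)
T2 rotate counter-clockwise with cos θ = 4/5, sin θ = 3/5: (-6, -15/2) → (-3/10, -48/5); (-3, 3/2) → (-33/10, -3/5); (6, 15/2) → (3/10, 48/5)
T3 scale by (1/2, -2): (-3/10, -48/5) → (-3/20, 96/5); (-33/10, -3/5) → (-33/20, 6/5); (3/10, 48/5) → (3/20, -96/5)
T4 rotate counter-clockwise with cos θ = -5/13, sin θ = 12/13: (-3/20, 96/5) → (-4593/260, -489/65); (-33/20, 6/5) → (-123/260, -129/65); (3/20, -96/5) → (4593/260, 489/65)
T5 translate by (-1, -2): (-4593/260, -489/65) → (-4853/260, -619/65); (-123/260, -129/65) → (-383/260, -259/65); (4593/260, 489/65) → (4333/260, 359/65)
T6 reflect across y = 0: (-4853/260, -619/65) → (-4853/260, 619/65); (-383/260, -259/65) → (-383/260, 259/65); (4333/260, 359/65) → (4333/260, -359/65)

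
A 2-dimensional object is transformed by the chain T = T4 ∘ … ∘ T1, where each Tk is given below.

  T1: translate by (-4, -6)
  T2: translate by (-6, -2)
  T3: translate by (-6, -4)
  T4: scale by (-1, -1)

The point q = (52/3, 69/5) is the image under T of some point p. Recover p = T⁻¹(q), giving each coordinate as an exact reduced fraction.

T1 = [1 0 -4; 0 1 -6; 0 0 1]
T2·T1 = [1 0 -10; 0 1 -8; 0 0 1]
T3·…·T1 = [1 0 -16; 0 1 -12; 0 0 1]
T4·…·T1 = [-1 0 16; 0 -1 12; 0 0 1]
det M = 1; M⁻¹ = [-1 0 16; 0 -1 12; 0 0 1]
M⁻¹ · (52/3, 69/5)ᵀ = (-4/3, -9/5)ᵀ

p = (-4/3, -9/5)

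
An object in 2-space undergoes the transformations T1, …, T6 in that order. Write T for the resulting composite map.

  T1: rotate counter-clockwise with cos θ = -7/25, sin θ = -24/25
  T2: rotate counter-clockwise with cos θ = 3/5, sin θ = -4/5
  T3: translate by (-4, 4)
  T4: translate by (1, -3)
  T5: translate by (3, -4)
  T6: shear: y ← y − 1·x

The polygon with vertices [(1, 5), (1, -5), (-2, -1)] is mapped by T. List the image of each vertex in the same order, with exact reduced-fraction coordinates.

T1 rotate counter-clockwise with cos θ = -7/25, sin θ = -24/25: (1, 5) → (113/25, -59/25); (1, -5) → (-127/25, 11/25); (-2, -1) → (-2/5, 11/5)
T2 rotate counter-clockwise with cos θ = 3/5, sin θ = -4/5: (113/25, -59/25) → (103/125, -629/125); (-127/25, 11/25) → (-337/125, 541/125); (-2/5, 11/5) → (38/25, 41/25)
T3 translate by (-4, 4): (103/125, -629/125) → (-397/125, -129/125); (-337/125, 541/125) → (-837/125, 1041/125); (38/25, 41/25) → (-62/25, 141/25)
T4 translate by (1, -3): (-397/125, -129/125) → (-272/125, -504/125); (-837/125, 1041/125) → (-712/125, 666/125); (-62/25, 141/25) → (-37/25, 66/25)
T5 translate by (3, -4): (-272/125, -504/125) → (103/125, -1004/125); (-712/125, 666/125) → (-337/125, 166/125); (-37/25, 66/25) → (38/25, -34/25)
T6 shear: y ← y − 1·x: (103/125, -1004/125) → (103/125, -1107/125); (-337/125, 166/125) → (-337/125, 503/125); (38/25, -34/25) → (38/25, -72/25)

image vertices: (103/125, -1107/125), (-337/125, 503/125), (38/25, -72/25)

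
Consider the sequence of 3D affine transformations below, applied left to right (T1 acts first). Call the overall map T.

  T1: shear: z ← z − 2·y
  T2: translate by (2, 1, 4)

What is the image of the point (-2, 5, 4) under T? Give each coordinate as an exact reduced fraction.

T1 shear: z ← z − 2·y: (-2, 5, 4) → (-2, 5, -6)
T2 translate by (2, 1, 4): (-2, 5, -6) → (0, 6, -2)

T(p) = (0, 6, -2)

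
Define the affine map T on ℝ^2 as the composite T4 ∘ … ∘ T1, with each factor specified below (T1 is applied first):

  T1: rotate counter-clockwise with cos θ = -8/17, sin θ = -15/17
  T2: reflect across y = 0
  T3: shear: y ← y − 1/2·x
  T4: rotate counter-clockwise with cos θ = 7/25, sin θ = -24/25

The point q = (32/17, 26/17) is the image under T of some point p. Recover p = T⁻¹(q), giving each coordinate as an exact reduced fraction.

p = (2, 0)

T1 = [-8/17 15/17 0; -15/17 -8/17 0; 0 0 1]
T2·T1 = [-8/17 15/17 0; 15/17 8/17 0; 0 0 1]
T3·…·T1 = [-8/17 15/17 0; 19/17 1/34 0; 0 0 1]
T4·…·T1 = [16/17 117/425 0; 13/17 -713/850 0; 0 0 1]
det M = -1; M⁻¹ = [713/850 117/425 0; 13/17 -16/17 0; 0 0 1]
M⁻¹ · (32/17, 26/17)ᵀ = (2, 0)ᵀ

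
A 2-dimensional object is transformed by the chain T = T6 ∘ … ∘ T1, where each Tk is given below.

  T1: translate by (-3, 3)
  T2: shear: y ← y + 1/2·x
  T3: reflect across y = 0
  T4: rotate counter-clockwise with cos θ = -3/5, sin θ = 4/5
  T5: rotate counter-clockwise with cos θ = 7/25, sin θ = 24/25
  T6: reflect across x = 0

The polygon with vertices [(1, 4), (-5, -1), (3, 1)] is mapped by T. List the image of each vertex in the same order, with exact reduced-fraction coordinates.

image vertices: (6/25, 158/25), (-1024/125, 118/125), (176/125, 468/125)

T1 translate by (-3, 3): (1, 4) → (-2, 7); (-5, -1) → (-8, 2); (3, 1) → (0, 4)
T2 shear: y ← y + 1/2·x: (-2, 7) → (-2, 6); (-8, 2) → (-8, -2); (0, 4) → (0, 4)
T3 reflect across y = 0: (-2, 6) → (-2, -6); (-8, -2) → (-8, 2); (0, 4) → (0, -4)
T4 rotate counter-clockwise with cos θ = -3/5, sin θ = 4/5: (-2, -6) → (6, 2); (-8, 2) → (16/5, -38/5); (0, -4) → (16/5, 12/5)
T5 rotate counter-clockwise with cos θ = 7/25, sin θ = 24/25: (6, 2) → (-6/25, 158/25); (16/5, -38/5) → (1024/125, 118/125); (16/5, 12/5) → (-176/125, 468/125)
T6 reflect across x = 0: (-6/25, 158/25) → (6/25, 158/25); (1024/125, 118/125) → (-1024/125, 118/125); (-176/125, 468/125) → (176/125, 468/125)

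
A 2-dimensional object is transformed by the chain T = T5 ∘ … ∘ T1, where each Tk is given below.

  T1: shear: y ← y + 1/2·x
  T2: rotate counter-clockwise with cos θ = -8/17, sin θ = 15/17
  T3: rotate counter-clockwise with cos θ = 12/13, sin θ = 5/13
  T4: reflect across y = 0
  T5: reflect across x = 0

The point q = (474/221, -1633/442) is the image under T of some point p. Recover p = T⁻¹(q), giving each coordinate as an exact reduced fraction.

p = (4, -7/2)

T1 = [1 0 0; 1/2 1 0; 0 0 1]
T2·T1 = [-31/34 -15/17 0; 11/17 -8/17 0; 0 0 1]
T3·…·T1 = [-241/221 -140/221 0; 109/442 -171/221 0; 0 0 1]
T4·…·T1 = [-241/221 -140/221 0; -109/442 171/221 0; 0 0 1]
T5·…·T1 = [241/221 140/221 0; -109/442 171/221 0; 0 0 1]
det M = 1; M⁻¹ = [171/221 -140/221 0; 109/442 241/221 0; 0 0 1]
M⁻¹ · (474/221, -1633/442)ᵀ = (4, -7/2)ᵀ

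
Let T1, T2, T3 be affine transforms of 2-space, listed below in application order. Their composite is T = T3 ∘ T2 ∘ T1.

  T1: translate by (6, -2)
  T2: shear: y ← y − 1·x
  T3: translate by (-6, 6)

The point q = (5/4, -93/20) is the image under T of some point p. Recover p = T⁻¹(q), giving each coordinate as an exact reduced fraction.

p = (5/4, -7/5)

T1 = [1 0 6; 0 1 -2; 0 0 1]
T2·T1 = [1 0 6; -1 1 -8; 0 0 1]
T3·…·T1 = [1 0 0; -1 1 -2; 0 0 1]
det M = 1; M⁻¹ = [1 0 0; 1 1 2; 0 0 1]
M⁻¹ · (5/4, -93/20)ᵀ = (5/4, -7/5)ᵀ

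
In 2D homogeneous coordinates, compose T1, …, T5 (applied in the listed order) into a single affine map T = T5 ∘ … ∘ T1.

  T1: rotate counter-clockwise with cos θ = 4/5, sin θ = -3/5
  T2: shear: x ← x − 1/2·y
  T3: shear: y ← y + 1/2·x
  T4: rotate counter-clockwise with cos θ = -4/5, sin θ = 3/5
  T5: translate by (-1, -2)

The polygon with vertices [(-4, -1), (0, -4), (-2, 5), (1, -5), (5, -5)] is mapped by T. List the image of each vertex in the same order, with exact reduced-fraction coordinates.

image vertices: (31/10, -21/5), (9/5, 2/5), (-14/5, -32/5), (33/20, 17/10), (-7/4, 9/2)

T1 rotate counter-clockwise with cos θ = 4/5, sin θ = -3/5: (-4, -1) → (-19/5, 8/5); (0, -4) → (-12/5, -16/5); (-2, 5) → (7/5, 26/5); (1, -5) → (-11/5, -23/5); (5, -5) → (1, -7)
T2 shear: x ← x − 1/2·y: (-19/5, 8/5) → (-23/5, 8/5); (-12/5, -16/5) → (-4/5, -16/5); (7/5, 26/5) → (-6/5, 26/5); (-11/5, -23/5) → (1/10, -23/5); (1, -7) → (9/2, -7)
T3 shear: y ← y + 1/2·x: (-23/5, 8/5) → (-23/5, -7/10); (-4/5, -16/5) → (-4/5, -18/5); (-6/5, 26/5) → (-6/5, 23/5); (1/10, -23/5) → (1/10, -91/20); (9/2, -7) → (9/2, -19/4)
T4 rotate counter-clockwise with cos θ = -4/5, sin θ = 3/5: (-23/5, -7/10) → (41/10, -11/5); (-4/5, -18/5) → (14/5, 12/5); (-6/5, 23/5) → (-9/5, -22/5); (1/10, -91/20) → (53/20, 37/10); (9/2, -19/4) → (-3/4, 13/2)
T5 translate by (-1, -2): (41/10, -11/5) → (31/10, -21/5); (14/5, 12/5) → (9/5, 2/5); (-9/5, -22/5) → (-14/5, -32/5); (53/20, 37/10) → (33/20, 17/10); (-3/4, 13/2) → (-7/4, 9/2)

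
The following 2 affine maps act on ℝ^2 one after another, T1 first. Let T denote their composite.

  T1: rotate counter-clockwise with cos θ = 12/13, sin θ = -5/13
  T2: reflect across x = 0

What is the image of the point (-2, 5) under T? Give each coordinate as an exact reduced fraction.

T(p) = (-1/13, 70/13)

T1 rotate counter-clockwise with cos θ = 12/13, sin θ = -5/13: (-2, 5) → (1/13, 70/13)
T2 reflect across x = 0: (1/13, 70/13) → (-1/13, 70/13)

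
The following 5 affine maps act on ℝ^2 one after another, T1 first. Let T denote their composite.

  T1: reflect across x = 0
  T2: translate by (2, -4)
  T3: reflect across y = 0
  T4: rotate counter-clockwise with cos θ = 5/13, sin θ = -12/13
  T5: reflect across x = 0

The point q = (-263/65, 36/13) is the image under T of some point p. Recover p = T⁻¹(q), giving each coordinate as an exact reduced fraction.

T1 = [-1 0 0; 0 1 0; 0 0 1]
T2·T1 = [-1 0 2; 0 1 -4; 0 0 1]
T3·…·T1 = [-1 0 2; 0 -1 4; 0 0 1]
T4·…·T1 = [-5/13 -12/13 58/13; 12/13 -5/13 -4/13; 0 0 1]
T5·…·T1 = [5/13 12/13 -58/13; 12/13 -5/13 -4/13; 0 0 1]
det M = -1; M⁻¹ = [5/13 12/13 2; 12/13 -5/13 4; 0 0 1]
M⁻¹ · (-263/65, 36/13)ᵀ = (3, -4/5)ᵀ

p = (3, -4/5)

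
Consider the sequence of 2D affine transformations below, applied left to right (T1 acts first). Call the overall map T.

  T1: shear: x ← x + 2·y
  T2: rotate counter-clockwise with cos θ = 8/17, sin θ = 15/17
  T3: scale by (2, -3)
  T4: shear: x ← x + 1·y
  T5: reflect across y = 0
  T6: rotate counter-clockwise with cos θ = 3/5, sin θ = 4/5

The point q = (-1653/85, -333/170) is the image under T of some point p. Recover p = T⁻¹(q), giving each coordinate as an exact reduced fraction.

T1 = [1 2 0; 0 1 0; 0 0 1]
T2·T1 = [8/17 1/17 0; 15/17 38/17 0; 0 0 1]
T3·…·T1 = [16/17 2/17 0; -45/17 -114/17 0; 0 0 1]
T4·…·T1 = [-29/17 -112/17 0; -45/17 -114/17 0; 0 0 1]
T5·…·T1 = [-29/17 -112/17 0; 45/17 114/17 0; 0 0 1]
T6·…·T1 = [-267/85 -792/85 0; 19/85 -106/85 0; 0 0 1]
det M = 6; M⁻¹ = [-53/255 132/85 0; -19/510 -89/170 0; 0 0 1]
M⁻¹ · (-1653/85, -333/170)ᵀ = (1, 7/4)ᵀ

p = (1, 7/4)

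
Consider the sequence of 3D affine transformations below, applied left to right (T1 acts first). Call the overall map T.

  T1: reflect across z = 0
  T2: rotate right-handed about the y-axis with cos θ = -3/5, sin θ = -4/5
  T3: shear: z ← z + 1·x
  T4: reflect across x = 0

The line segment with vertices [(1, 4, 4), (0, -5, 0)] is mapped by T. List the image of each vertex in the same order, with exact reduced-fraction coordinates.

T1 reflect across z = 0: (1, 4, 4) → (1, 4, -4); (0, -5, 0) → (0, -5, 0)
T2 rotate right-handed about the y-axis with cos θ = -3/5, sin θ = -4/5: (1, 4, -4) → (13/5, 4, 16/5); (0, -5, 0) → (0, -5, 0)
T3 shear: z ← z + 1·x: (13/5, 4, 16/5) → (13/5, 4, 29/5); (0, -5, 0) → (0, -5, 0)
T4 reflect across x = 0: (13/5, 4, 29/5) → (-13/5, 4, 29/5); (0, -5, 0) → (0, -5, 0)

image vertices: (-13/5, 4, 29/5), (0, -5, 0)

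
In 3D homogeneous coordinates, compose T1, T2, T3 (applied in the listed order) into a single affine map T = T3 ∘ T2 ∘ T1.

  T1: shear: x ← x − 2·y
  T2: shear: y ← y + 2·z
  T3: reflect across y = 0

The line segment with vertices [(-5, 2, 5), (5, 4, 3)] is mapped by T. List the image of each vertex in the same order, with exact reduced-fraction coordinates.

image vertices: (-9, -12, 5), (-3, -10, 3)

T1 shear: x ← x − 2·y: (-5, 2, 5) → (-9, 2, 5); (5, 4, 3) → (-3, 4, 3)
T2 shear: y ← y + 2·z: (-9, 2, 5) → (-9, 12, 5); (-3, 4, 3) → (-3, 10, 3)
T3 reflect across y = 0: (-9, 12, 5) → (-9, -12, 5); (-3, 10, 3) → (-3, -10, 3)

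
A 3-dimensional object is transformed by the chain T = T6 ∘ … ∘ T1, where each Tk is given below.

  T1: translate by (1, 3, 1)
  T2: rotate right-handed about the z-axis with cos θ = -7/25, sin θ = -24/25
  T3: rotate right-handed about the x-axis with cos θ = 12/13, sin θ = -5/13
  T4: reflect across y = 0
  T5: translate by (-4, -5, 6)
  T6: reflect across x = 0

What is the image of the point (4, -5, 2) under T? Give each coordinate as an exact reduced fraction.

T(p) = (183/25, -56/25, 52/5)

T1 translate by (1, 3, 1): (4, -5, 2) → (5, -2, 3)
T2 rotate right-handed about the z-axis with cos θ = -7/25, sin θ = -24/25: (5, -2, 3) → (-83/25, -106/25, 3)
T3 rotate right-handed about the x-axis with cos θ = 12/13, sin θ = -5/13: (-83/25, -106/25, 3) → (-83/25, -69/25, 22/5)
T4 reflect across y = 0: (-83/25, -69/25, 22/5) → (-83/25, 69/25, 22/5)
T5 translate by (-4, -5, 6): (-83/25, 69/25, 22/5) → (-183/25, -56/25, 52/5)
T6 reflect across x = 0: (-183/25, -56/25, 52/5) → (183/25, -56/25, 52/5)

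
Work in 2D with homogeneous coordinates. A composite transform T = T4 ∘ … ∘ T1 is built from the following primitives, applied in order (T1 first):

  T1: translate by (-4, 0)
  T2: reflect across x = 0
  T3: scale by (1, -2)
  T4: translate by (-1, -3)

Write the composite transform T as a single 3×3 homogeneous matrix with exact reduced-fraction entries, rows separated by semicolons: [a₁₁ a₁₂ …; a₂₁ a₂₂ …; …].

T = [-1 0 3; 0 -2 -3; 0 0 1]

T1 = [1 0 -4; 0 1 0; 0 0 1]
T2·T1 = [-1 0 4; 0 1 0; 0 0 1]
T3·…·T1 = [-1 0 4; 0 -2 0; 0 0 1]
T4·…·T1 = [-1 0 3; 0 -2 -3; 0 0 1]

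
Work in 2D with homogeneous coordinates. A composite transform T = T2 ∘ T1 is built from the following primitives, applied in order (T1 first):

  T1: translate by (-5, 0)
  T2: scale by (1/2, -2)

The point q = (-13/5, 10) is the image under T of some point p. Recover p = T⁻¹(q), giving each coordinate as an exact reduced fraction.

T1 = [1 0 -5; 0 1 0; 0 0 1]
T2·T1 = [1/2 0 -5/2; 0 -2 0; 0 0 1]
det M = -1; M⁻¹ = [2 0 5; 0 -1/2 0; 0 0 1]
M⁻¹ · (-13/5, 10)ᵀ = (-1/5, -5)ᵀ

p = (-1/5, -5)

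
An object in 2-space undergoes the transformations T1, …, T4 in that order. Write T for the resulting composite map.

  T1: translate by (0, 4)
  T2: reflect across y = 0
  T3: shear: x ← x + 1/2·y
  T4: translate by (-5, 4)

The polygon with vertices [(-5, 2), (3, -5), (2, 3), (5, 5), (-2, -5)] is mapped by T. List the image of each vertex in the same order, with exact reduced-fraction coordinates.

image vertices: (-13, -2), (-3/2, 5), (-13/2, -3), (-9/2, -5), (-13/2, 5)

T1 translate by (0, 4): (-5, 2) → (-5, 6); (3, -5) → (3, -1); (2, 3) → (2, 7); (5, 5) → (5, 9); (-2, -5) → (-2, -1)
T2 reflect across y = 0: (-5, 6) → (-5, -6); (3, -1) → (3, 1); (2, 7) → (2, -7); (5, 9) → (5, -9); (-2, -1) → (-2, 1)
T3 shear: x ← x + 1/2·y: (-5, -6) → (-8, -6); (3, 1) → (7/2, 1); (2, -7) → (-3/2, -7); (5, -9) → (1/2, -9); (-2, 1) → (-3/2, 1)
T4 translate by (-5, 4): (-8, -6) → (-13, -2); (7/2, 1) → (-3/2, 5); (-3/2, -7) → (-13/2, -3); (1/2, -9) → (-9/2, -5); (-3/2, 1) → (-13/2, 5)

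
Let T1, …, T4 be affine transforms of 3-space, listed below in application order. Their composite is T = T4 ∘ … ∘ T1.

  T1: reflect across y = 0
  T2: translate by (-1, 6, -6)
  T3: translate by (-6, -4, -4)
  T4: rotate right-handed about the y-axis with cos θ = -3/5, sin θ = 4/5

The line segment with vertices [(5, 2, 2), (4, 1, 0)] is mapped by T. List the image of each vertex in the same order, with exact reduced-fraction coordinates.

image vertices: (-26/5, 0, 32/5), (-31/5, 1, 42/5)

T1 reflect across y = 0: (5, 2, 2) → (5, -2, 2); (4, 1, 0) → (4, -1, 0)
T2 translate by (-1, 6, -6): (5, -2, 2) → (4, 4, -4); (4, -1, 0) → (3, 5, -6)
T3 translate by (-6, -4, -4): (4, 4, -4) → (-2, 0, -8); (3, 5, -6) → (-3, 1, -10)
T4 rotate right-handed about the y-axis with cos θ = -3/5, sin θ = 4/5: (-2, 0, -8) → (-26/5, 0, 32/5); (-3, 1, -10) → (-31/5, 1, 42/5)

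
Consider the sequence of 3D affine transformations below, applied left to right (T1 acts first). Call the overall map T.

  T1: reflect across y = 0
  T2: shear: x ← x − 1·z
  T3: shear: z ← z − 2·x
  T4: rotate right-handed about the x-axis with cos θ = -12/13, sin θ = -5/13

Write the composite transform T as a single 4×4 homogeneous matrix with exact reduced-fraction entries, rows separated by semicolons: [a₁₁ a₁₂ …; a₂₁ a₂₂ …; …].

T = [1 0 -1 0; -10/13 12/13 15/13 0; 24/13 5/13 -36/13 0; 0 0 0 1]

T1 = [1 0 0 0; 0 -1 0 0; 0 0 1 0; 0 0 0 1]
T2·T1 = [1 0 -1 0; 0 -1 0 0; 0 0 1 0; 0 0 0 1]
T3·…·T1 = [1 0 -1 0; 0 -1 0 0; -2 0 3 0; 0 0 0 1]
T4·…·T1 = [1 0 -1 0; -10/13 12/13 15/13 0; 24/13 5/13 -36/13 0; 0 0 0 1]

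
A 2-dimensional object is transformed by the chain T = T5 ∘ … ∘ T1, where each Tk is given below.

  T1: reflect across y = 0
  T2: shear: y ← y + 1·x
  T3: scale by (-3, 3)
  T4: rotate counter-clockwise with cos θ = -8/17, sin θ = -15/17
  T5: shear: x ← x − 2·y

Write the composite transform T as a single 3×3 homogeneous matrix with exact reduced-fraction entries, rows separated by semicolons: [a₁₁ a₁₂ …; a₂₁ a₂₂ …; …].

T = [27/17 -93/17 0; 21/17 24/17 0; 0 0 1]

T1 = [1 0 0; 0 -1 0; 0 0 1]
T2·T1 = [1 0 0; 1 -1 0; 0 0 1]
T3·…·T1 = [-3 0 0; 3 -3 0; 0 0 1]
T4·…·T1 = [69/17 -45/17 0; 21/17 24/17 0; 0 0 1]
T5·…·T1 = [27/17 -93/17 0; 21/17 24/17 0; 0 0 1]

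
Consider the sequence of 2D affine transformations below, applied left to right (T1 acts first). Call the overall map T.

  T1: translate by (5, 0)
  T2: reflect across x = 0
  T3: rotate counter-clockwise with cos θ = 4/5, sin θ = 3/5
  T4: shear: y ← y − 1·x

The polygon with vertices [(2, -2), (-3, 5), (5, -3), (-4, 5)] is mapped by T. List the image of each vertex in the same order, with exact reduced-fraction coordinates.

image vertices: (-22/5, -7/5), (-23/5, 37/5), (-31/5, -11/5), (-19/5, 36/5)

T1 translate by (5, 0): (2, -2) → (7, -2); (-3, 5) → (2, 5); (5, -3) → (10, -3); (-4, 5) → (1, 5)
T2 reflect across x = 0: (7, -2) → (-7, -2); (2, 5) → (-2, 5); (10, -3) → (-10, -3); (1, 5) → (-1, 5)
T3 rotate counter-clockwise with cos θ = 4/5, sin θ = 3/5: (-7, -2) → (-22/5, -29/5); (-2, 5) → (-23/5, 14/5); (-10, -3) → (-31/5, -42/5); (-1, 5) → (-19/5, 17/5)
T4 shear: y ← y − 1·x: (-22/5, -29/5) → (-22/5, -7/5); (-23/5, 14/5) → (-23/5, 37/5); (-31/5, -42/5) → (-31/5, -11/5); (-19/5, 17/5) → (-19/5, 36/5)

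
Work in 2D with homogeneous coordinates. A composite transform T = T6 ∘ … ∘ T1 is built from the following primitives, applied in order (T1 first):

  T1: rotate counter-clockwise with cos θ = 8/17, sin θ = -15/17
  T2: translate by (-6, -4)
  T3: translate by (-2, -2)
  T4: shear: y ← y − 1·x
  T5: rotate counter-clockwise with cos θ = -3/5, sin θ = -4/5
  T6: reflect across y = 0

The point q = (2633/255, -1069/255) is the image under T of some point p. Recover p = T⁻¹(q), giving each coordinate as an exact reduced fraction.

p = (-8/3, -1/3)

T1 = [8/17 15/17 0; -15/17 8/17 0; 0 0 1]
T2·T1 = [8/17 15/17 -6; -15/17 8/17 -4; 0 0 1]
T3·…·T1 = [8/17 15/17 -8; -15/17 8/17 -6; 0 0 1]
T4·…·T1 = [8/17 15/17 -8; -23/17 -7/17 2; 0 0 1]
T5·…·T1 = [-116/85 -73/85 32/5; 37/85 -39/85 26/5; 0 0 1]
T6·…·T1 = [-116/85 -73/85 32/5; -37/85 39/85 -26/5; 0 0 1]
det M = -1; M⁻¹ = [-39/85 -73/85 -26/17; -37/85 116/85 168/17; 0 0 1]
M⁻¹ · (2633/255, -1069/255)ᵀ = (-8/3, -1/3)ᵀ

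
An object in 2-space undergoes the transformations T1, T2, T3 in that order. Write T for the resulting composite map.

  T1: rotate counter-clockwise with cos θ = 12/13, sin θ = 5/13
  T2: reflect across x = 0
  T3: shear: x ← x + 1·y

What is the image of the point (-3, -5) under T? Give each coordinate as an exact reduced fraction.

T1 rotate counter-clockwise with cos θ = 12/13, sin θ = 5/13: (-3, -5) → (-11/13, -75/13)
T2 reflect across x = 0: (-11/13, -75/13) → (11/13, -75/13)
T3 shear: x ← x + 1·y: (11/13, -75/13) → (-64/13, -75/13)

T(p) = (-64/13, -75/13)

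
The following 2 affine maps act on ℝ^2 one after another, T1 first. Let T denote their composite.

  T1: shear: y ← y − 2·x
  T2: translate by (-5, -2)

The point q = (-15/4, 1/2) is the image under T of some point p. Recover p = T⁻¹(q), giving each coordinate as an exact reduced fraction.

T1 = [1 0 0; -2 1 0; 0 0 1]
T2·T1 = [1 0 -5; -2 1 -2; 0 0 1]
det M = 1; M⁻¹ = [1 0 5; 2 1 12; 0 0 1]
M⁻¹ · (-15/4, 1/2)ᵀ = (5/4, 5)ᵀ

p = (5/4, 5)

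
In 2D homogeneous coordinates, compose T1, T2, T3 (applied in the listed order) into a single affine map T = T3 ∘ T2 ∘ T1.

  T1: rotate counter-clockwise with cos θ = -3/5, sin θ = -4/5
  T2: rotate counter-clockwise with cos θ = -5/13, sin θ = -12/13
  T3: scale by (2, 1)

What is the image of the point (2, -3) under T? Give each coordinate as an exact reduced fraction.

T1 rotate counter-clockwise with cos θ = -3/5, sin θ = -4/5: (2, -3) → (-18/5, 1/5)
T2 rotate counter-clockwise with cos θ = -5/13, sin θ = -12/13: (-18/5, 1/5) → (102/65, 211/65)
T3 scale by (2, 1): (102/65, 211/65) → (204/65, 211/65)

T(p) = (204/65, 211/65)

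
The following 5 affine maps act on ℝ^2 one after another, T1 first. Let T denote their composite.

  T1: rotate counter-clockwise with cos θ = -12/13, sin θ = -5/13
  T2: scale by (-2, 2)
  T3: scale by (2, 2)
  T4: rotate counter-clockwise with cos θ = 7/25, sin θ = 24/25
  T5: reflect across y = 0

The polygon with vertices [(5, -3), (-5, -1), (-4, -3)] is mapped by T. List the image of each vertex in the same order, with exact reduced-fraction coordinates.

T1 rotate counter-clockwise with cos θ = -12/13, sin θ = -5/13: (5, -3) → (-75/13, 11/13); (-5, -1) → (55/13, 37/13); (-4, -3) → (33/13, 56/13)
T2 scale by (-2, 2): (-75/13, 11/13) → (150/13, 22/13); (55/13, 37/13) → (-110/13, 74/13); (33/13, 56/13) → (-66/13, 112/13)
T3 scale by (2, 2): (150/13, 22/13) → (300/13, 44/13); (-110/13, 74/13) → (-220/13, 148/13); (-66/13, 112/13) → (-132/13, 224/13)
T4 rotate counter-clockwise with cos θ = 7/25, sin θ = 24/25: (300/13, 44/13) → (1044/325, 7508/325); (-220/13, 148/13) → (-5092/325, -4244/325); (-132/13, 224/13) → (-252/13, -64/13)
T5 reflect across y = 0: (1044/325, 7508/325) → (1044/325, -7508/325); (-5092/325, -4244/325) → (-5092/325, 4244/325); (-252/13, -64/13) → (-252/13, 64/13)

image vertices: (1044/325, -7508/325), (-5092/325, 4244/325), (-252/13, 64/13)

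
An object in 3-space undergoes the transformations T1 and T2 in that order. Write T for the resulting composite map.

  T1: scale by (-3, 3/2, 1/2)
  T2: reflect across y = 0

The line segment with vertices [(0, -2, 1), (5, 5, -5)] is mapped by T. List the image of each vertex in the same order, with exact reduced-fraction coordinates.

T1 scale by (-3, 3/2, 1/2): (0, -2, 1) → (0, -3, 1/2); (5, 5, -5) → (-15, 15/2, -5/2)
T2 reflect across y = 0: (0, -3, 1/2) → (0, 3, 1/2); (-15, 15/2, -5/2) → (-15, -15/2, -5/2)

image vertices: (0, 3, 1/2), (-15, -15/2, -5/2)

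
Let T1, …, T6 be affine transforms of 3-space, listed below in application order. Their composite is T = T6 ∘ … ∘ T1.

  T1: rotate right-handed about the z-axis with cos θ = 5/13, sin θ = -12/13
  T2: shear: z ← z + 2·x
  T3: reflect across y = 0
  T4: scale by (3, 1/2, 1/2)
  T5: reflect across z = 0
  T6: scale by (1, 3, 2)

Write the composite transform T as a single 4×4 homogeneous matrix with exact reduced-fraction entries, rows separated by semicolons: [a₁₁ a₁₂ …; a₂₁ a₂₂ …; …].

T1 = [5/13 12/13 0 0; -12/13 5/13 0 0; 0 0 1 0; 0 0 0 1]
T2·T1 = [5/13 12/13 0 0; -12/13 5/13 0 0; 10/13 24/13 1 0; 0 0 0 1]
T3·…·T1 = [5/13 12/13 0 0; 12/13 -5/13 0 0; 10/13 24/13 1 0; 0 0 0 1]
T4·…·T1 = [15/13 36/13 0 0; 6/13 -5/26 0 0; 5/13 12/13 1/2 0; 0 0 0 1]
T5·…·T1 = [15/13 36/13 0 0; 6/13 -5/26 0 0; -5/13 -12/13 -1/2 0; 0 0 0 1]
T6·…·T1 = [15/13 36/13 0 0; 18/13 -15/26 0 0; -10/13 -24/13 -1 0; 0 0 0 1]

T = [15/13 36/13 0 0; 18/13 -15/26 0 0; -10/13 -24/13 -1 0; 0 0 0 1]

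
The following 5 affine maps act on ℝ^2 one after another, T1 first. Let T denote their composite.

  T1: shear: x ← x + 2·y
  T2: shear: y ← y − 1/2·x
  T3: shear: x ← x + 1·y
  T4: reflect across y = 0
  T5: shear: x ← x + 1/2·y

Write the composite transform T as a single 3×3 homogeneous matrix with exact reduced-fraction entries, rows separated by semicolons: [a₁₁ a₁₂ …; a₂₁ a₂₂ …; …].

T = [3/4 2 0; 1/2 0 0; 0 0 1]

T1 = [1 2 0; 0 1 0; 0 0 1]
T2·T1 = [1 2 0; -1/2 0 0; 0 0 1]
T3·…·T1 = [1/2 2 0; -1/2 0 0; 0 0 1]
T4·…·T1 = [1/2 2 0; 1/2 0 0; 0 0 1]
T5·…·T1 = [3/4 2 0; 1/2 0 0; 0 0 1]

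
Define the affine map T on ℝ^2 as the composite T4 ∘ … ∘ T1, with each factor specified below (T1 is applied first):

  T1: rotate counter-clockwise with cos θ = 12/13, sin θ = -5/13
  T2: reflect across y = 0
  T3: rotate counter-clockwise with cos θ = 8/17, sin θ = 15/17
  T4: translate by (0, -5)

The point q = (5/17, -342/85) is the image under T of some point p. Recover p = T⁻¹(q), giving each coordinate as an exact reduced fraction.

T1 = [12/13 5/13 0; -5/13 12/13 0; 0 0 1]
T2·T1 = [12/13 5/13 0; 5/13 -12/13 0; 0 0 1]
T3·…·T1 = [21/221 220/221 0; 220/221 -21/221 0; 0 0 1]
T4·…·T1 = [21/221 220/221 0; 220/221 -21/221 -5; 0 0 1]
det M = -1; M⁻¹ = [21/221 220/221 1100/221; 220/221 -21/221 -105/221; 0 0 1]
M⁻¹ · (5/17, -342/85)ᵀ = (1, 1/5)ᵀ

p = (1, 1/5)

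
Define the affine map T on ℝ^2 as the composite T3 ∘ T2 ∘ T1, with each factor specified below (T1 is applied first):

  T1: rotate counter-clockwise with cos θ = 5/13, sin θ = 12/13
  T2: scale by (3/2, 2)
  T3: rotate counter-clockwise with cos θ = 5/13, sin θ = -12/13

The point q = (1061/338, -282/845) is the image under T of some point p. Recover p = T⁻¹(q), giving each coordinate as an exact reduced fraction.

p = (5/3, -2/5)

T1 = [5/13 -12/13 0; 12/13 5/13 0; 0 0 1]
T2·T1 = [15/26 -18/13 0; 24/13 10/13 0; 0 0 1]
T3·…·T1 = [651/338 30/169 0; 30/169 266/169 0; 0 0 1]
det M = 3; M⁻¹ = [266/507 -10/169 0; -10/169 217/338 0; 0 0 1]
M⁻¹ · (1061/338, -282/845)ᵀ = (5/3, -2/5)ᵀ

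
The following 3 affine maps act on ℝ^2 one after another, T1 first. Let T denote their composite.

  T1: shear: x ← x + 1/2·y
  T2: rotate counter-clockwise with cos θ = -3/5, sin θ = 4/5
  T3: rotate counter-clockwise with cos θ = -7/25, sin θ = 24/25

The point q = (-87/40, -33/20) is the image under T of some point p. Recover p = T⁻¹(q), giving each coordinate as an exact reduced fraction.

T1 = [1 1/2 0; 0 1 0; 0 0 1]
T2·T1 = [-3/5 -11/10 0; 4/5 -1/5 0; 0 0 1]
T3·…·T1 = [-3/5 1/2 0; -4/5 -1 0; 0 0 1]
det M = 1; M⁻¹ = [-1 -1/2 0; 4/5 -3/5 0; 0 0 1]
M⁻¹ · (-87/40, -33/20)ᵀ = (3, -3/4)ᵀ

p = (3, -3/4)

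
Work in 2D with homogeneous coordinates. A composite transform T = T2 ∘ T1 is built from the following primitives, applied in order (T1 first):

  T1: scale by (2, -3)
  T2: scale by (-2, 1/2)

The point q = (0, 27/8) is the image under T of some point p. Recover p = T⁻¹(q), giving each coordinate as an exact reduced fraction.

p = (0, -9/4)

T1 = [2 0 0; 0 -3 0; 0 0 1]
T2·T1 = [-4 0 0; 0 -3/2 0; 0 0 1]
det M = 6; M⁻¹ = [-1/4 0 0; 0 -2/3 0; 0 0 1]
M⁻¹ · (0, 27/8)ᵀ = (0, -9/4)ᵀ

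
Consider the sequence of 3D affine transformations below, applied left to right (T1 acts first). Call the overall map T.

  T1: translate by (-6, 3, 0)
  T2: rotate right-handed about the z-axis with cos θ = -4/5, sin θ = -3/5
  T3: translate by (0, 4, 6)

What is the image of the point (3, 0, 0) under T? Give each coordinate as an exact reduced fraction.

T1 translate by (-6, 3, 0): (3, 0, 0) → (-3, 3, 0)
T2 rotate right-handed about the z-axis with cos θ = -4/5, sin θ = -3/5: (-3, 3, 0) → (21/5, -3/5, 0)
T3 translate by (0, 4, 6): (21/5, -3/5, 0) → (21/5, 17/5, 6)

T(p) = (21/5, 17/5, 6)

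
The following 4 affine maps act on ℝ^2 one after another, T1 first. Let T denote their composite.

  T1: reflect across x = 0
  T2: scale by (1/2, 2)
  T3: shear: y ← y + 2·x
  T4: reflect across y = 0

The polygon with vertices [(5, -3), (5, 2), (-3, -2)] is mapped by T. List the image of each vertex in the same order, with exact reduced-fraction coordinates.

image vertices: (-5/2, 11), (-5/2, 1), (3/2, 1)

T1 reflect across x = 0: (5, -3) → (-5, -3); (5, 2) → (-5, 2); (-3, -2) → (3, -2)
T2 scale by (1/2, 2): (-5, -3) → (-5/2, -6); (-5, 2) → (-5/2, 4); (3, -2) → (3/2, -4)
T3 shear: y ← y + 2·x: (-5/2, -6) → (-5/2, -11); (-5/2, 4) → (-5/2, -1); (3/2, -4) → (3/2, -1)
T4 reflect across y = 0: (-5/2, -11) → (-5/2, 11); (-5/2, -1) → (-5/2, 1); (3/2, -1) → (3/2, 1)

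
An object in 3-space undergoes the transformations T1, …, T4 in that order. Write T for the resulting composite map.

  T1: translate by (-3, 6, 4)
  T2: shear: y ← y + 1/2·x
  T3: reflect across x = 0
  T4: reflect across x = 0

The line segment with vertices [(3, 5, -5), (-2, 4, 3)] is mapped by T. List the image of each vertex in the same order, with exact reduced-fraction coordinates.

T1 translate by (-3, 6, 4): (3, 5, -5) → (0, 11, -1); (-2, 4, 3) → (-5, 10, 7)
T2 shear: y ← y + 1/2·x: (0, 11, -1) → (0, 11, -1); (-5, 10, 7) → (-5, 15/2, 7)
T3 reflect across x = 0: (0, 11, -1) → (0, 11, -1); (-5, 15/2, 7) → (5, 15/2, 7)
T4 reflect across x = 0: (0, 11, -1) → (0, 11, -1); (5, 15/2, 7) → (-5, 15/2, 7)

image vertices: (0, 11, -1), (-5, 15/2, 7)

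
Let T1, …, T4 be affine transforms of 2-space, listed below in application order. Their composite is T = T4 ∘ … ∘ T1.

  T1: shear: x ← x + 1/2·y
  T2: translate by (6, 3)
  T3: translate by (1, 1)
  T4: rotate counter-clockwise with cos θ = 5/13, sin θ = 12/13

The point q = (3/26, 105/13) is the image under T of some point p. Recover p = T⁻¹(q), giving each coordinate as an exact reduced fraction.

T1 = [1 1/2 0; 0 1 0; 0 0 1]
T2·T1 = [1 1/2 6; 0 1 3; 0 0 1]
T3·…·T1 = [1 1/2 7; 0 1 4; 0 0 1]
T4·…·T1 = [5/13 -19/26 -1; 12/13 11/13 8; 0 0 1]
det M = 1; M⁻¹ = [11/13 19/26 -5; -12/13 5/13 -4; 0 0 1]
M⁻¹ · (3/26, 105/13)ᵀ = (1, -1)ᵀ

p = (1, -1)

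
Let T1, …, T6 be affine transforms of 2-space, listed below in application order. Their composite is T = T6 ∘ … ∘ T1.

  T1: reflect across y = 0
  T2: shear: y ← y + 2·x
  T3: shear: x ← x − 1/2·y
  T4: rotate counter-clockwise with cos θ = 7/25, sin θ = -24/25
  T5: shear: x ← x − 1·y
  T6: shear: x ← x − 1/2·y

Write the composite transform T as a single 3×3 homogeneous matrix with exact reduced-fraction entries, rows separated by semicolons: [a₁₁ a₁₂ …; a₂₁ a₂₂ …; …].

T = [27/25 8/25 0; 14/25 -19/25 0; 0 0 1]

T1 = [1 0 0; 0 -1 0; 0 0 1]
T2·T1 = [1 0 0; 2 -1 0; 0 0 1]
T3·…·T1 = [0 1/2 0; 2 -1 0; 0 0 1]
T4·…·T1 = [48/25 -41/50 0; 14/25 -19/25 0; 0 0 1]
T5·…·T1 = [34/25 -3/50 0; 14/25 -19/25 0; 0 0 1]
T6·…·T1 = [27/25 8/25 0; 14/25 -19/25 0; 0 0 1]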